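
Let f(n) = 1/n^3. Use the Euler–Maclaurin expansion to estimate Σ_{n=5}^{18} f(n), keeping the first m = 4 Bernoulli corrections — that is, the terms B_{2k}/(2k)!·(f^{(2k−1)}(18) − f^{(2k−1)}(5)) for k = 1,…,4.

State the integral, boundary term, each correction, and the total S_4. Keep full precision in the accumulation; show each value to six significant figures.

S_4 ≈ 0.0229350

Integral: ∫_5^18 1/x^3 dx = 0.0184568.
Endpoint term: (f(5) + f(18))/2 = (0.00800000 + 0.000171468)/2 = 0.00408573.
Running total after boundary: 0.0225425.
k=1: B_{2}/(2)! × [f^{(1)}(18) − f^{(1)}(5)] = 1/12 × (-2.85780e-05 − (-0.00480000)) = 0.000397619.
After k=1: 0.0229401.
k=2: B_{4}/(4)! × [f^{(3)}(18) − f^{(3)}(5)] = −1/720 × (-1.76407e-06 − (-0.00384000)) = -5.33088e-06.
After k=2: 0.0229348.
k=3: B_{6}/(6)! × [f^{(5)}(18) − f^{(5)}(5)] = 1/30240 × (-2.28676e-07 − (-0.00645120)) = 2.13326e-07.
After k=3: 0.0229350.
k=4: B_{8}/(8)! × [f^{(7)}(18) − f^{(7)}(5)] = −1/1209600 × (-5.08169e-08 − (-0.0185795)) = -1.53600e-08.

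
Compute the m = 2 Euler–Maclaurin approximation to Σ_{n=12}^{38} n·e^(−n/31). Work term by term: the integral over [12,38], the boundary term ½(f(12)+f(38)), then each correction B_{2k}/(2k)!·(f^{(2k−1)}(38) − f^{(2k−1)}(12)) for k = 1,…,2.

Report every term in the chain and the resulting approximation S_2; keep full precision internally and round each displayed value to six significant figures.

The integral term ∫_12^38 x·e^(−x/31) dx = 277.300.
Boundary: ½(f(12) + f(38)) = ½(8.14830 + 11.1538) = 9.65105.
Integral + boundary = 286.951.
Order-1 term: 1/12 · (-0.0662789 − 0.416177) = -0.0402046.
Running total after k=1: 286.910.
Order-2 term: −1/720 · (0.000541897 − 0.00184623) = 1.81157e-06.

S_2 ≈ 286.910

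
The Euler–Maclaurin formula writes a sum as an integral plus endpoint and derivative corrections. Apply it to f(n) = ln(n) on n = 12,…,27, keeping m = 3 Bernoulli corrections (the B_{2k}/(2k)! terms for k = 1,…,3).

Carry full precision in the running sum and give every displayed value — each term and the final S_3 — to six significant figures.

The integral term ∫_12^27 ln(x) dx = 44.1687.
½[f(12) + f(27)] = ½[2.48491 + 3.29584] = 2.89037.
Running total after boundary: 47.0591.
Order-1 term: 1/12 · (0.0370370 − 0.0833333) = -0.00385802.
Partial sum through k=1: 47.0552.
Order-2 term: −1/720 · (0.000101611 − 0.00115741) = 1.46638e-06.
Partial sum through k=2: 47.0552.
Order-3 term: 1/30240 · (1.67260e-06 − 9.64506e-05) = -3.13419e-09.

S_3 ≈ 47.0552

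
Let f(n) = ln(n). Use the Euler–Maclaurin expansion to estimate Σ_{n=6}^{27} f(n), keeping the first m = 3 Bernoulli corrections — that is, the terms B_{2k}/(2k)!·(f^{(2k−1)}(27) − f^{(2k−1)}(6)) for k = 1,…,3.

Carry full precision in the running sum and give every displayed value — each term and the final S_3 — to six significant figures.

S_3 ≈ 59.7700

∫_6^27 ln(x) dx evaluates to 57.2370.
½[f(6) + f(27)] = ½[1.79176 + 3.29584] = 2.54380.
Integral + boundary = 59.7808.
k=1: B_{2}/(2)! × [f^{(1)}(27) − f^{(1)}(6)] = 1/12 × (0.0370370 − 0.166667) = -0.0108025.
Partial sum through k=1: 59.7700.
k=2: B_{4}/(4)! × [f^{(3)}(27) − f^{(3)}(6)] = −1/720 × (0.000101611 − 0.00925926) = 1.27190e-05.
Partial sum through k=2: 59.7700.
k=3: B_{6}/(6)! × [f^{(5)}(27) − f^{(5)}(6)] = 1/30240 × (1.67260e-06 − 0.00308642) = -1.02009e-07.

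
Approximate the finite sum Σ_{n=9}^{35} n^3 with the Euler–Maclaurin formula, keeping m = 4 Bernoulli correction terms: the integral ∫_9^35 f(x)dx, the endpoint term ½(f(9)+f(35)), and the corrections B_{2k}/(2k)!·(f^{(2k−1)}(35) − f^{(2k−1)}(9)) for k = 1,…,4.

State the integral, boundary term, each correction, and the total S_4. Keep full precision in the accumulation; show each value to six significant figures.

The integral term ∫_9^35 x^3 dx = 373516.
Boundary: ½(f(9) + f(35)) = ½(729.000 + 42875.0) = 21802.0.
Integral + boundary = 395318.
k=1: B_{2}/(2)! × [f^{(1)}(35) − f^{(1)}(9)] = 1/12 × (3675.00 − 243.000) = 286.000.
After k=1: 395604.
k=2: B_{4}/(4)! × [f^{(3)}(35) − f^{(3)}(9)] = −1/720 × (6.00000 − 6.00000) = 0.00000.
After k=2: 395604.
k=3: B_{6}/(6)! × [f^{(5)}(35) − f^{(5)}(9)] = 1/30240 × (0.00000 − 0.00000) = 0.00000.
After k=3: 395604.
k=4: B_{8}/(8)! × [f^{(7)}(35) − f^{(7)}(9)] = −1/1209600 × (0.00000 − 0.00000) = 0.00000.

S_4 ≈ 395604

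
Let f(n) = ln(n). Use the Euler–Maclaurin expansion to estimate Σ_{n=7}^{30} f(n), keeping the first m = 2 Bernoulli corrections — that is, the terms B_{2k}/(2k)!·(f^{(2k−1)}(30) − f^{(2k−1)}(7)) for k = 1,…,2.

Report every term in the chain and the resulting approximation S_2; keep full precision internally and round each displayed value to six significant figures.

S_2 ≈ 68.0790

The integral term ∫_7^30 ln(x) dx = 65.4146.
Boundary: ½(f(7) + f(30)) = ½(1.94591 + 3.40120) = 2.67355.
Running total after boundary: 68.0881.
Correction k=1: B_{2}/2! · (f^{(1)}(30) − f^{(1)}(7)) = 1/12 · (0.0333333 − 0.142857) = -0.00912698.
After k=1: 68.0790.
Correction k=2: B_{4}/4! · (f^{(3)}(30) − f^{(3)}(7)) = −1/720 · (7.40741e-05 − 0.00583090) = 7.99560e-06.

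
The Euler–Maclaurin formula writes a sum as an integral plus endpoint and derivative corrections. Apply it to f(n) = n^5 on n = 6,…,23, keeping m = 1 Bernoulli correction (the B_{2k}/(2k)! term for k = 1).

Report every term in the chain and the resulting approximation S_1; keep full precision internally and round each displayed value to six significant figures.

Integral: ∫_6^23 x^5 dx = 2.46649e+07.
Endpoint term: (f(6) + f(23))/2 = (7776.00 + 6.43634e+06)/2 = 3.22206e+06.
So far: 2.78869e+07.
k=1: B_{2}/(2)! × [f^{(1)}(23) − f^{(1)}(6)] = 1/12 × (1.39920e+06 − 6480.00) = 116060.

S_1 ≈ 2.80030e+07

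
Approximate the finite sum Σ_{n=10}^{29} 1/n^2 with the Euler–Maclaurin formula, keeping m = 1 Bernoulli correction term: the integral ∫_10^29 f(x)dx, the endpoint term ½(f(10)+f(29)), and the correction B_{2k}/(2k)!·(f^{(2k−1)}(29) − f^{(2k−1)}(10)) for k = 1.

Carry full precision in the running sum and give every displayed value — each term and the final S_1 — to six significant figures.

S_1 ≈ 0.0712716

Integral: ∫_10^29 1/x^2 dx = 0.0655172.
Boundary: ½(f(10) + f(29)) = ½(0.0100000 + 0.00118906) = 0.00559453.
Running total after boundary: 0.0711118.
k=1: B_{2}/(2)! × [f^{(1)}(29) − f^{(1)}(10)] = 1/12 × (-8.20042e-05 − (-0.00200000)) = 0.000159833.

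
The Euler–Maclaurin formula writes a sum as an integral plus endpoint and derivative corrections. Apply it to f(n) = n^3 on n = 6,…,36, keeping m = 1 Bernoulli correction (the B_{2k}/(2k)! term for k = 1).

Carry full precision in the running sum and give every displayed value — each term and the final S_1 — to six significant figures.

∫_6^36 x^3 dx evaluates to 419580.
Endpoint term: (f(6) + f(36))/2 = (216.000 + 46656.0)/2 = 23436.0.
Integral + boundary = 443016.
Correction k=1: B_{2}/2! · (f^{(1)}(36) − f^{(1)}(6)) = 1/12 · (3888.00 − 108.000) = 315.000.

S_1 ≈ 443331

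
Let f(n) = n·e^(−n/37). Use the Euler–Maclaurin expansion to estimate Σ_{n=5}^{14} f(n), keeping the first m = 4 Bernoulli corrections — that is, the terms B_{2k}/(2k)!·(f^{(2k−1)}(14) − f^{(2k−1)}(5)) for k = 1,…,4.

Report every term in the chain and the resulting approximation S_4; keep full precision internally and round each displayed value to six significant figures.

∫_5^14 x·e^(−x/37) dx evaluates to 65.0303.
½[f(5) + f(14)] = ½[4.36799 + 9.58960] = 6.97879.
Integral + boundary = 72.0091.
k=1: B_{2}/(2)! × [f^{(1)}(14) − f^{(1)}(5)] = 1/12 × (0.425793 − 0.755544) = -0.0274793.
Running total after k=1: 71.9816.
k=2: B_{4}/(4)! × [f^{(3)}(14) − f^{(3)}(5)] = −1/720 × (0.00131171 − 0.00182815) = 7.17276e-07.
Running total after k=2: 71.9816.
k=3: B_{6}/(6)! × [f^{(5)}(14) − f^{(5)}(5)] = 1/30240 × (1.68912e-06 − 2.26765e-06) = -1.91313e-11.
Running total after k=3: 71.9816.
k=4: B_{8}/(8)! × [f^{(7)}(14) − f^{(7)}(5)] = −1/1209600 × (1.76777e-09 − 2.33740e-09) = 4.70923e-16.

S_4 ≈ 71.9816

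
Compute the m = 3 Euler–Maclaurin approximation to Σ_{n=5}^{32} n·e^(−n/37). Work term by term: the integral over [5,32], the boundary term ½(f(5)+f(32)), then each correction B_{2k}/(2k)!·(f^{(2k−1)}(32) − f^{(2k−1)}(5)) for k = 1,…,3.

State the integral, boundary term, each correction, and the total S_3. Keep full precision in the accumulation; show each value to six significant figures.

The integral term ∫_5^32 x·e^(−x/37) dx = 282.481.
Boundary: ½(f(5) + f(32)) = ½(4.36799 + 13.4755) = 8.92173.
Running total after boundary: 291.403.
Order-1 term: 1/12 · (0.0569065 − 0.755544) = -0.0582198.
After k=1: 291.345.
Order-2 term: −1/720 · (0.000656774 − 0.00182815) = 1.62691e-06.
After k=2: 291.345.
Order-3 term: 1/30240 · (9.29131e-07 − 2.26765e-06) = -4.42631e-11.

S_3 ≈ 291.345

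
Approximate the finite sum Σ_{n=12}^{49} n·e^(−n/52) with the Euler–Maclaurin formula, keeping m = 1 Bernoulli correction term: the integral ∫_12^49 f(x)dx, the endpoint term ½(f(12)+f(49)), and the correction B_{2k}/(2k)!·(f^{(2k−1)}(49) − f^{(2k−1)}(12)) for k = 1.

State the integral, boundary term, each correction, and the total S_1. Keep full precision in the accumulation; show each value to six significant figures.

Integral: ∫_12^49 x·e^(−x/52) dx = 595.326.
Endpoint term: (f(12) + f(49))/2 = (9.52707 + 19.0966)/2 = 14.3119.
Running total after boundary: 609.638.
k=1: B_{2}/(2)! × [f^{(1)}(49) − f^{(1)}(12)] = 1/12 × (0.0224843 − 0.610710) = -0.0490188.

S_1 ≈ 609.589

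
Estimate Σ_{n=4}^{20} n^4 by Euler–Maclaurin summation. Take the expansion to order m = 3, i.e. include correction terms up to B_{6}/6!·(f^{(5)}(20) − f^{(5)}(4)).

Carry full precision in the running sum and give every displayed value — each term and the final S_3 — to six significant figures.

The integral term ∫_4^20 x^4 dx = 639795.
½[f(4) + f(20)] = ½[256.000 + 160000] = 80128.0.
Running total after boundary: 719923.
Correction k=1: B_{2}/2! · (f^{(1)}(20) − f^{(1)}(4)) = 1/12 · (32000.0 − 256.000) = 2645.33.
Partial sum through k=1: 722569.
Correction k=2: B_{4}/4! · (f^{(3)}(20) − f^{(3)}(4)) = −1/720 · (480.000 − 96.0000) = -0.533333.
Partial sum through k=2: 722568.
Correction k=3: B_{6}/6! · (f^{(5)}(20) − f^{(5)}(4)) = 1/30240 · (0.00000 − 0.00000) = 0.00000.

S_3 ≈ 722568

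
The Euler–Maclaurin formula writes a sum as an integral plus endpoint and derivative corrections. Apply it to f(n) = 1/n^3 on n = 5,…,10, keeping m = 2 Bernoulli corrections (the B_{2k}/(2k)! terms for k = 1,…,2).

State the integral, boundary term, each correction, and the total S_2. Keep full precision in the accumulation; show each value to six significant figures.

S_2 ≈ 0.0198697

Integral: ∫_5^10 1/x^3 dx = 0.0150000.
½[f(5) + f(10)] = ½[0.00800000 + 0.00100000] = 0.00450000.
So far: 0.0195000.
k=1: B_{2}/(2)! × [f^{(1)}(10) − f^{(1)}(5)] = 1/12 × (-0.000300000 − (-0.00480000)) = 0.000375000.
Partial sum through k=1: 0.0198750.
k=2: B_{4}/(4)! × [f^{(3)}(10) − f^{(3)}(5)] = −1/720 × (-6.00000e-05 − (-0.00384000)) = -5.25000e-06.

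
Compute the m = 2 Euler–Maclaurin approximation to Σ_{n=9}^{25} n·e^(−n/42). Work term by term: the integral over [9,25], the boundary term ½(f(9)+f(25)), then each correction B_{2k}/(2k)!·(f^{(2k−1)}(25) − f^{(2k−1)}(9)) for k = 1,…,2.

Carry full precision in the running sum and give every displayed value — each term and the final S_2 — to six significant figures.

The integral term ∫_9^25 x·e^(−x/42) dx = 177.119.
Endpoint term: (f(9) + f(25))/2 = (7.26406 + 13.7858)/2 = 10.5249.
Integral + boundary = 187.644.
Order-1 term: 1/12 · (0.223198 − 0.634164) = -0.0342471.
After k=1: 187.609.
Order-2 term: −1/720 · (0.000751735 − 0.00127460) = 7.26205e-07.

S_2 ≈ 187.609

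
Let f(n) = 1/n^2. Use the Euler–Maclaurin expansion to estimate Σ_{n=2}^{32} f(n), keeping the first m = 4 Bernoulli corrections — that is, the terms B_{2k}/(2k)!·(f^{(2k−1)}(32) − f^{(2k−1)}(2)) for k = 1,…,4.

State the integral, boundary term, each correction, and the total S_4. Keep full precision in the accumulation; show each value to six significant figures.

Integral: ∫_2^32 1/x^2 dx = 0.468750.
Endpoint term: (f(2) + f(32))/2 = (0.250000 + 0.000976562)/2 = 0.125488.
Running total after boundary: 0.594238.
Correction k=1: B_{2}/2! · (f^{(1)}(32) − f^{(1)}(2)) = 1/12 · (-6.10352e-05 − (-0.250000)) = 0.0208282.
Running total after k=1: 0.615067.
Correction k=2: B_{4}/4! · (f^{(3)}(32) − f^{(3)}(2)) = −1/720 · (-7.15256e-07 − (-0.750000)) = -0.00104167.
Running total after k=2: 0.614025.
Correction k=3: B_{6}/6! · (f^{(5)}(32) − f^{(5)}(2)) = 1/30240 · (-2.09548e-08 − (-5.62500)) = 0.000186012.
Running total after k=3: 0.614211.
Correction k=4: B_{8}/8! · (f^{(7)}(32) − f^{(7)}(2)) = −1/1209600 · (-1.14596e-09 − (-78.7500)) = -6.51042e-05.

S_4 ≈ 0.614146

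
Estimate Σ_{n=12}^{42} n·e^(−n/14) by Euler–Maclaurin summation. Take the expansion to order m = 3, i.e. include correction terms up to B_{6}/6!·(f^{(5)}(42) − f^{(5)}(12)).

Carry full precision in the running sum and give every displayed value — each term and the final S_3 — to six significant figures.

∫_12^42 x·e^(−x/14) dx evaluates to 115.439.
½[f(12) + f(42)] = ½[5.09247 + 2.09106] = 3.59177.
Running total after boundary: 119.030.
k=1: B_{2}/(2)! × [f^{(1)}(42) − f^{(1)}(12)] = 1/12 × (-0.0995741 − 0.0606247) = -0.0133499.
After k=1: 119.017.
k=2: B_{4}/(4)! × [f^{(3)}(42) − f^{(3)}(12)] = −1/720 × (0.00000 − 0.00463964) = 6.44395e-06.
After k=2: 119.017.
k=3: B_{6}/(6)! × [f^{(5)}(42) − f^{(5)}(12)] = 1/30240 × (2.59200e-06 − 4.57652e-05) = -1.42769e-09.

S_3 ≈ 119.017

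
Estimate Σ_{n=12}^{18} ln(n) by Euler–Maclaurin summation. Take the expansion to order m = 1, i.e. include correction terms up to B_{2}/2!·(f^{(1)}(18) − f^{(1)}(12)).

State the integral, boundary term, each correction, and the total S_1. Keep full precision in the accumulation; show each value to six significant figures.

S_1 ≈ 18.8931

Integral: ∫_12^18 ln(x) dx = 16.2078.
½[f(12) + f(18)] = ½[2.48491 + 2.89037] = 2.68764.
Integral + boundary = 18.8955.
Correction k=1: B_{2}/2! · (f^{(1)}(18) − f^{(1)}(12)) = 1/12 · (0.0555556 − 0.0833333) = -0.00231481.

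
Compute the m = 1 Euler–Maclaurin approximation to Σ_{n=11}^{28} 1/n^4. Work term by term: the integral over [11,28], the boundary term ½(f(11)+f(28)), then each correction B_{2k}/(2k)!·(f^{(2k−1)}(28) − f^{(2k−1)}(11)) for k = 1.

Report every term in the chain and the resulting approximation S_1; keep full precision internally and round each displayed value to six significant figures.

The integral term ∫_11^28 1/x^4 dx = 0.000235254.
½[f(11) + f(28)] = ½[6.83013e-05 + 1.62693e-06] = 3.49641e-05.
Running total after boundary: 0.000270218.
Correction k=1: B_{2}/2! · (f^{(1)}(28) − f^{(1)}(11)) = 1/12 · (-2.32418e-07 − (-2.48369e-05)) = 2.05037e-06.

S_1 ≈ 0.000272268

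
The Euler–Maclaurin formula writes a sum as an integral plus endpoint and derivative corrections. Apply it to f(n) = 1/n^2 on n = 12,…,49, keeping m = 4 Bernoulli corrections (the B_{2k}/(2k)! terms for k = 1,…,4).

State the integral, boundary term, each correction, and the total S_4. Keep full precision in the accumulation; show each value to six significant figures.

S_4 ≈ 0.0667005

The integral term ∫_12^49 1/x^2 dx = 0.0629252.
Endpoint term: (f(12) + f(49))/2 = (0.00694444 + 0.000416493)/2 = 0.00368047.
So far: 0.0666056.
k=1: B_{2}/(2)! × [f^{(1)}(49) − f^{(1)}(12)] = 1/12 × (-1.69997e-05 − (-0.00115741)) = 9.50340e-05.
After k=1: 0.0667007.
k=2: B_{4}/(4)! × [f^{(3)}(49) − f^{(3)}(12)] = −1/720 × (-8.49632e-08 − (-9.64506e-05)) = -1.33841e-07.
After k=2: 0.0667005.
k=3: B_{6}/(6)! × [f^{(5)}(49) − f^{(5)}(12)] = 1/30240 × (-1.06160e-09 − (-2.00939e-05)) = 6.64445e-10.
After k=3: 0.0667005.
k=4: B_{8}/(8)! × [f^{(7)}(49) − f^{(7)}(12)] = −1/1209600 × (-2.47603e-11 − (-7.81429e-06)) = -6.46020e-12.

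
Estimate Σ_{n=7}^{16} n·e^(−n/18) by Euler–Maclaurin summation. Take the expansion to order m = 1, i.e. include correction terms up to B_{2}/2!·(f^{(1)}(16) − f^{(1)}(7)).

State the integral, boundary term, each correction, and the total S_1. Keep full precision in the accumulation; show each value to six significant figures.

The integral term ∫_7^16 x·e^(−x/18) dx = 53.4136.
½[f(7) + f(16)] = ½[4.74467 + 6.57780] = 5.66123.
So far: 59.0748.
Correction k=1: B_{2}/2! · (f^{(1)}(16) − f^{(1)}(7)) = 1/12 · (0.0456791 − 0.414217) = -0.0307115.

S_1 ≈ 59.0441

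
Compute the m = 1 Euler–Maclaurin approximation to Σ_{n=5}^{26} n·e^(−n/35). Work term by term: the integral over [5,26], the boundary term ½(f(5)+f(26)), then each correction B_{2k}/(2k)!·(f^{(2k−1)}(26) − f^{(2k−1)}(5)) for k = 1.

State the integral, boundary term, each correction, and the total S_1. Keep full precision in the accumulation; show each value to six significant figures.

Integral: ∫_5^26 x·e^(−x/35) dx = 197.897.
½[f(5) + f(26)] = ½[4.33439 + 12.3696] = 8.35198.
So far: 206.249.
k=1: B_{2}/(2)! × [f^{(1)}(26) − f^{(1)}(5)] = 1/12 × (0.122336 − 0.743038) = -0.0517251.

S_1 ≈ 206.197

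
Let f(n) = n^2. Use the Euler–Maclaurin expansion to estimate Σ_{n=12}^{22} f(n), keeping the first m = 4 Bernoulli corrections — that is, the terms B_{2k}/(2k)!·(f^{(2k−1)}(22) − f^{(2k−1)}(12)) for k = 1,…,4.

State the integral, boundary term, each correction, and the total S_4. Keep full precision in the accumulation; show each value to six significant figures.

The integral term ∫_12^22 x^2 dx = 2973.33.
Endpoint term: (f(12) + f(22))/2 = (144.000 + 484.000)/2 = 314.000.
Integral + boundary = 3287.33.
k=1: B_{2}/(2)! × [f^{(1)}(22) − f^{(1)}(12)] = 1/12 × (44.0000 − 24.0000) = 1.66667.
After k=1: 3289.00.
k=2: B_{4}/(4)! × [f^{(3)}(22) − f^{(3)}(12)] = −1/720 × (0.00000 − 0.00000) = 0.00000.
After k=2: 3289.00.
k=3: B_{6}/(6)! × [f^{(5)}(22) − f^{(5)}(12)] = 1/30240 × (0.00000 − 0.00000) = 0.00000.
After k=3: 3289.00.
k=4: B_{8}/(8)! × [f^{(7)}(22) − f^{(7)}(12)] = −1/1209600 × (0.00000 − 0.00000) = 0.00000.

S_4 ≈ 3289.00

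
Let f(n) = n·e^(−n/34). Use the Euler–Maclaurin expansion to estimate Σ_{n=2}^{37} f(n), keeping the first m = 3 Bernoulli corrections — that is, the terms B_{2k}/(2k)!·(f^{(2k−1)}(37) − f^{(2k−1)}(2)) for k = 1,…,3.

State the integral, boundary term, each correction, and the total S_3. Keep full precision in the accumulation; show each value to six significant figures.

∫_2^37 x·e^(−x/34) dx evaluates to 341.017.
Boundary: ½(f(2) + f(37)) = ½(1.88575 + 12.4620) = 7.17386.
Running total after boundary: 348.190.
k=1: B_{2}/(2)! × [f^{(1)}(37) − f^{(1)}(2)] = 1/12 × (-0.0297186 − 0.887410) = -0.0764274.
Partial sum through k=1: 348.114.
k=2: B_{4}/(4)! × [f^{(3)}(37) − f^{(3)}(2)] = −1/720 × (0.000557009 − 0.00239892) = 2.55822e-06.
Partial sum through k=2: 348.114.
k=3: B_{6}/(6)! × [f^{(5)}(37) − f^{(5)}(2)] = 1/30240 × (9.85922e-07 − 3.48633e-06) = -8.26853e-11.

S_3 ≈ 348.114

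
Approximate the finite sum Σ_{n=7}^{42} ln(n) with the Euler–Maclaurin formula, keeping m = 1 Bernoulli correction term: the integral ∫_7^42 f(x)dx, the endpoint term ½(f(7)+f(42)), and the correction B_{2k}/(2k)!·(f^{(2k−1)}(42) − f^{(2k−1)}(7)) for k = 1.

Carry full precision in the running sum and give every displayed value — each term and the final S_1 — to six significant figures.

S_1 ≈ 111.193

∫_7^42 ln(x) dx evaluates to 108.361.
½[f(7) + f(42)] = ½[1.94591 + 3.73767] = 2.84179.
Integral + boundary = 111.203.
Correction k=1: B_{2}/2! · (f^{(1)}(42) − f^{(1)}(7)) = 1/12 · (0.0238095 − 0.142857) = -0.00992063.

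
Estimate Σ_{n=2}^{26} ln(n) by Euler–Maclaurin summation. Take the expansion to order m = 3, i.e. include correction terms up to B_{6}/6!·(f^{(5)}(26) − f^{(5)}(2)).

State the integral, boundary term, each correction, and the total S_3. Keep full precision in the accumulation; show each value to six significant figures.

∫_2^26 ln(x) dx evaluates to 59.3242.
½[f(2) + f(26)] = ½[0.693147 + 3.25810] = 1.97562.
So far: 61.2998.
Order-1 term: 1/12 · (0.0384615 − 0.500000) = -0.0384615.
Partial sum through k=1: 61.2614.
Order-2 term: −1/720 · (0.000113792 − 0.250000) = 0.000347064.
Partial sum through k=2: 61.2617.
Order-3 term: 1/30240 · (2.01997e-06 − 0.750000) = -2.48015e-05.

S_3 ≈ 61.2617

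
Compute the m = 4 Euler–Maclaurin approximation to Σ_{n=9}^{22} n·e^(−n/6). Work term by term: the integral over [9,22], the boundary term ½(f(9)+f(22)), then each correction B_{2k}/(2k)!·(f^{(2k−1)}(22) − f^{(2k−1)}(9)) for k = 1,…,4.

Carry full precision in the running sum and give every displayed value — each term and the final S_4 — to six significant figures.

The integral term ∫_9^22 x·e^(−x/6) dx = 15.7874.
Endpoint term: (f(9) + f(22))/2 = (2.00817 + 0.562354)/2 = 1.28526.
So far: 17.0726.
k=1: B_{2}/(2)! × [f^{(1)}(22) − f^{(1)}(9)] = 1/12 × (-0.0681641 − (-0.111565)) = 0.00361675.
Running total after k=1: 17.0763.
k=2: B_{4}/(4)! × [f^{(3)}(22) − f^{(3)}(9)] = −1/720 × (-0.000473362 − 0.00929709) = 1.35701e-05.
Running total after k=2: 17.0763.
k=3: B_{6}/(6)! × [f^{(5)}(22) − f^{(5)}(9)] = 1/30240 × (2.62979e-05 − 0.000602589) = -1.90573e-08.
Running total after k=3: 17.0763.
k=4: B_{8}/(8)! × [f^{(7)}(22) − f^{(7)}(9)] = −1/1209600 × (1.82624e-06 − 2.63035e-05) = 2.02358e-11.

S_4 ≈ 17.0763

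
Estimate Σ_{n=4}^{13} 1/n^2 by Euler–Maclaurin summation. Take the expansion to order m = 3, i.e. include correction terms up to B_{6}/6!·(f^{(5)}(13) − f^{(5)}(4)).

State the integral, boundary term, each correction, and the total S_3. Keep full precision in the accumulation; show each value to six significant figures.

S_3 ≈ 0.209783

The integral term ∫_4^13 1/x^2 dx = 0.173077.
Endpoint term: (f(4) + f(13))/2 = (0.0625000 + 0.00591716)/2 = 0.0342086.
Integral + boundary = 0.207286.
Correction k=1: B_{2}/2! · (f^{(1)}(13) − f^{(1)}(4)) = 1/12 · (-0.000910332 − (-0.0312500)) = 0.00252831.
After k=1: 0.209814.
Correction k=2: B_{4}/4! · (f^{(3)}(13) − f^{(3)}(4)) = −1/720 · (-6.46390e-05 − (-0.0234375)) = -3.24623e-05.
After k=2: 0.209781.
Correction k=3: B_{6}/6! · (f^{(5)}(13) − f^{(5)}(4)) = 1/30240 · (-1.14744e-05 − (-0.0439453)) = 1.45284e-06.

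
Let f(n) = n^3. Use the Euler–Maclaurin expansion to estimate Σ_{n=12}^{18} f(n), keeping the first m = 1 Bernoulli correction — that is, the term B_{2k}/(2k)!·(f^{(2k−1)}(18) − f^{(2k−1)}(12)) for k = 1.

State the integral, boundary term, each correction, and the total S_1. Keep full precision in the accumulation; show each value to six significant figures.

S_1 ≈ 24885.0

∫_12^18 x^3 dx evaluates to 21060.0.
Endpoint term: (f(12) + f(18))/2 = (1728.00 + 5832.00)/2 = 3780.00.
So far: 24840.0.
Correction k=1: B_{2}/2! · (f^{(1)}(18) − f^{(1)}(12)) = 1/12 · (972.000 − 432.000) = 45.0000.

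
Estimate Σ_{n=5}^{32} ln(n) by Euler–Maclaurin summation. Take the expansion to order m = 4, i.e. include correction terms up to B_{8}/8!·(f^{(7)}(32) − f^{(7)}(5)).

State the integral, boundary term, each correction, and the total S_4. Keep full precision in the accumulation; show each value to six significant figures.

S_4 ≈ 78.3799

The integral term ∫_5^32 ln(x) dx = 75.8564.
Endpoint term: (f(5) + f(32))/2 = (1.60944 + 3.46574)/2 = 2.53759.
So far: 78.3939.
k=1: B_{2}/(2)! × [f^{(1)}(32) − f^{(1)}(5)] = 1/12 × (0.0312500 − 0.200000) = -0.0140625.
Partial sum through k=1: 78.3799.
k=2: B_{4}/(4)! × [f^{(3)}(32) − f^{(3)}(5)] = −1/720 × (6.10352e-05 − 0.0160000) = 2.21375e-05.
Partial sum through k=2: 78.3799.
k=3: B_{6}/(6)! × [f^{(5)}(32) − f^{(5)}(5)] = 1/30240 × (7.15256e-07 − 0.00768000) = -2.53945e-07.
Partial sum through k=3: 78.3799.
k=4: B_{8}/(8)! × [f^{(7)}(32) − f^{(7)}(5)] = −1/1209600 × (2.09548e-08 − 0.00921600) = 7.61903e-09.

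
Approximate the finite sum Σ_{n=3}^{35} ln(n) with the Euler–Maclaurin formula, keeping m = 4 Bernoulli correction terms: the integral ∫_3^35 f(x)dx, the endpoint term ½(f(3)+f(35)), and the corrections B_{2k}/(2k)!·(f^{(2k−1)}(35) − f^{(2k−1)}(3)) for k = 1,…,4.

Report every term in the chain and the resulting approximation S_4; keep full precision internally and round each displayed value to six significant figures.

Integral: ∫_3^35 ln(x) dx = 89.1413.
½[f(3) + f(35)] = ½[1.09861 + 3.55535] = 2.32698.
Running total after boundary: 91.4683.
Correction k=1: B_{2}/2! · (f^{(1)}(35) − f^{(1)}(3)) = 1/12 · (0.0285714 − 0.333333) = -0.0253968.
Running total after k=1: 91.4429.
Correction k=2: B_{4}/4! · (f^{(3)}(35) − f^{(3)}(3)) = −1/720 · (4.66472e-05 − 0.0740741) = 0.000102816.
Running total after k=2: 91.4430.
Correction k=3: B_{6}/6! · (f^{(5)}(35) − f^{(5)}(3)) = 1/30240 · (4.56952e-07 − 0.0987654) = -3.26604e-06.
Running total after k=3: 91.4430.
Correction k=4: B_{8}/8! · (f^{(7)}(35) − f^{(7)}(3)) = −1/1209600 · (1.11907e-08 − 0.329218) = 2.72171e-07.

S_4 ≈ 91.4430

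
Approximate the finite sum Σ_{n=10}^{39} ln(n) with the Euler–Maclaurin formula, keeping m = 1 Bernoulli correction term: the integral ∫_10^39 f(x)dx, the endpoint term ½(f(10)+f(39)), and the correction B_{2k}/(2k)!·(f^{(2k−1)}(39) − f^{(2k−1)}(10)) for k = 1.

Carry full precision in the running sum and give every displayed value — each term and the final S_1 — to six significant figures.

Integral: ∫_10^39 ln(x) dx = 90.8531.
Boundary: ½(f(10) + f(39)) = ½(2.30259 + 3.66356) = 2.98307.
So far: 93.8361.
Correction k=1: B_{2}/2! · (f^{(1)}(39) − f^{(1)}(10)) = 1/12 · (0.0256410 − 0.100000) = -0.00619658.

S_1 ≈ 93.8299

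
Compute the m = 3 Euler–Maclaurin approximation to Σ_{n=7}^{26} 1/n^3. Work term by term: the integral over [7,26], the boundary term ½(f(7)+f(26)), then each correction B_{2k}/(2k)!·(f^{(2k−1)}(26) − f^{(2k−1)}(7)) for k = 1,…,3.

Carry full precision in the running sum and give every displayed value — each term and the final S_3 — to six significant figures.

S_3 ≈ 0.0110535

The integral term ∫_7^26 1/x^3 dx = 0.00946444.
½[f(7) + f(26)] = ½[0.00291545 + 5.68958e-05] = 0.00148617.
Running total after boundary: 0.0109506.
k=1: B_{2}/(2)! × [f^{(1)}(26) − f^{(1)}(7)] = 1/12 × (-6.56490e-06 − (-0.00124948)) = 0.000103576.
After k=1: 0.0110542.
k=2: B_{4}/(4)! × [f^{(3)}(26) − f^{(3)}(7)] = −1/720 × (-1.94228e-07 − (-0.000509992)) = -7.08052e-07.
After k=2: 0.0110535.
k=3: B_{6}/(6)! × [f^{(5)}(26) − f^{(5)}(7)] = 1/30240 × (-1.20674e-08 − (-0.000437136)) = 1.44551e-08.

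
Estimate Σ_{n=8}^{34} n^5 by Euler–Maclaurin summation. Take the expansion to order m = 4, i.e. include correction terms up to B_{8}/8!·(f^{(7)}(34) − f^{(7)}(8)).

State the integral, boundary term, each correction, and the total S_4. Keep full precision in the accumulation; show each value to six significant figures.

S_4 ≈ 2.80713e+08

The integral term ∫_8^34 x^5 dx = 2.57424e+08.
½[f(8) + f(34)] = ½[32768.0 + 4.54354e+07] = 2.27341e+07.
So far: 2.80158e+08.
k=1: B_{2}/(2)! × [f^{(1)}(34) − f^{(1)}(8)] = 1/12 × (6.68168e+06 − 20480.0) = 555100.
Partial sum through k=1: 2.80713e+08.
k=2: B_{4}/(4)! × [f^{(3)}(34) − f^{(3)}(8)] = −1/720 × (69360.0 − 3840.00) = -91.0000.
Partial sum through k=2: 2.80713e+08.
k=3: B_{6}/(6)! × [f^{(5)}(34) − f^{(5)}(8)] = 1/30240 × (120.000 − 120.000) = 0.00000.
Partial sum through k=3: 2.80713e+08.
k=4: B_{8}/(8)! × [f^{(7)}(34) − f^{(7)}(8)] = −1/1209600 × (0.00000 − 0.00000) = 0.00000.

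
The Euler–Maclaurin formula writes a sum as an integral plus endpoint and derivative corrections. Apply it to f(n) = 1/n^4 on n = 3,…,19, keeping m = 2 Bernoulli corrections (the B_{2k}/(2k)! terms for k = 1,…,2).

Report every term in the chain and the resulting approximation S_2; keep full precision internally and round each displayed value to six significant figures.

S_2 ≈ 0.0197692

The integral term ∫_3^19 1/x^4 dx = 0.0122971.
Boundary: ½(f(3) + f(19)) = ½(0.0123457 + 7.67336e-06) = 0.00617668.
Running total after boundary: 0.0184738.
Order-1 term: 1/12 · (-1.61544e-06 − (-0.0164609)) = 0.00137161.
Running total after k=1: 0.0198454.
Order-2 term: −1/720 · (-1.34247e-07 − (-0.0548697)) = -7.62077e-05.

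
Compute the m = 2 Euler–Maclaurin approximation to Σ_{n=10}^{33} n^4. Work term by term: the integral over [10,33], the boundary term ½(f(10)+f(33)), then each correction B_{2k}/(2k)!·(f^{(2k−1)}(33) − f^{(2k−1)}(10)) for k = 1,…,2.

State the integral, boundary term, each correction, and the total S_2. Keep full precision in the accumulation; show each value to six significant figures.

∫_10^33 x^4 dx evaluates to 7.80708e+06.
½[f(10) + f(33)] = ½[10000.0 + 1.18592e+06] = 597960.
Running total after boundary: 8.40504e+06.
k=1: B_{2}/(2)! × [f^{(1)}(33) − f^{(1)}(10)] = 1/12 × (143748 − 4000.00) = 11645.7.
Partial sum through k=1: 8.41668e+06.
k=2: B_{4}/(4)! × [f^{(3)}(33) − f^{(3)}(10)] = −1/720 × (792.000 − 240.000) = -0.766667.

S_2 ≈ 8.41668e+06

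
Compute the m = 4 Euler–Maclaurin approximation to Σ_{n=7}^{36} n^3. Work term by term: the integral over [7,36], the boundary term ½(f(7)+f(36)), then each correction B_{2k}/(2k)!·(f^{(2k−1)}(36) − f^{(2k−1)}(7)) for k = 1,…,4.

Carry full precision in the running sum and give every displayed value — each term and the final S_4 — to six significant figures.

∫_7^36 x^3 dx evaluates to 419304.
Boundary: ½(f(7) + f(36)) = ½(343.000 + 46656.0) = 23499.5.
Running total after boundary: 442803.
k=1: B_{2}/(2)! × [f^{(1)}(36) − f^{(1)}(7)] = 1/12 × (3888.00 − 147.000) = 311.750.
After k=1: 443115.
k=2: B_{4}/(4)! × [f^{(3)}(36) − f^{(3)}(7)] = −1/720 × (6.00000 − 6.00000) = 0.00000.
After k=2: 443115.
k=3: B_{6}/(6)! × [f^{(5)}(36) − f^{(5)}(7)] = 1/30240 × (0.00000 − 0.00000) = 0.00000.
After k=3: 443115.
k=4: B_{8}/(8)! × [f^{(7)}(36) − f^{(7)}(7)] = −1/1209600 × (0.00000 − 0.00000) = 0.00000.

S_4 ≈ 443115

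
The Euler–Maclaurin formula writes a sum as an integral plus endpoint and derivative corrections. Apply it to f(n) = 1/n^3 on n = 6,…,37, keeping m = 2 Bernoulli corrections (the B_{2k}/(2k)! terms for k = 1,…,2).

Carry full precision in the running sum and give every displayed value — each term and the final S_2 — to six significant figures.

∫_6^37 1/x^3 dx evaluates to 0.0135237.
Boundary: ½(f(6) + f(37)) = ½(0.00462963 + 1.97422e-05) = 0.00232469.
Running total after boundary: 0.0158483.
Correction k=1: B_{2}/2! · (f^{(1)}(37) − f^{(1)}(6)) = 1/12 · (-1.60072e-06 − (-0.00231481)) = 0.000192768.
After k=1: 0.0160411.
Correction k=2: B_{4}/4! · (f^{(3)}(37) − f^{(3)}(6)) = −1/720 · (-2.33852e-08 − (-0.00128601)) = -1.78609e-06.

S_2 ≈ 0.0160393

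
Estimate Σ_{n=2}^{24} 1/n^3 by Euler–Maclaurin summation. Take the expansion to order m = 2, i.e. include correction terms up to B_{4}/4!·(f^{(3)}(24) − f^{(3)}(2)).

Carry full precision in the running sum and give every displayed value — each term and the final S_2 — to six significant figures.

Integral: ∫_2^24 1/x^3 dx = 0.124132.
Endpoint term: (f(2) + f(24))/2 = (0.125000 + 7.23380e-05)/2 = 0.0625362.
So far: 0.186668.
k=1: B_{2}/(2)! × [f^{(1)}(24) − f^{(1)}(2)] = 1/12 × (-9.04225e-06 − (-0.187500)) = 0.0156242.
Partial sum through k=1: 0.202292.
k=2: B_{4}/(4)! × [f^{(3)}(24) − f^{(3)}(2)] = −1/720 × (-3.13967e-07 − (-0.937500)) = -0.00130208.

S_2 ≈ 0.200990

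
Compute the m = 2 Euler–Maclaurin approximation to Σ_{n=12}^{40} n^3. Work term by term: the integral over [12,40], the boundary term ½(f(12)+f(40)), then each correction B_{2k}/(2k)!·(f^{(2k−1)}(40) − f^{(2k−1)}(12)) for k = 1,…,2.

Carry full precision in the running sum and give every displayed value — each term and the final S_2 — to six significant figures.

Integral: ∫_12^40 x^3 dx = 634816.
½[f(12) + f(40)] = ½[1728.00 + 64000.0] = 32864.0.
Integral + boundary = 667680.
k=1: B_{2}/(2)! × [f^{(1)}(40) − f^{(1)}(12)] = 1/12 × (4800.00 − 432.000) = 364.000.
Running total after k=1: 668044.
k=2: B_{4}/(4)! × [f^{(3)}(40) − f^{(3)}(12)] = −1/720 × (6.00000 − 6.00000) = 0.00000.

S_2 ≈ 668044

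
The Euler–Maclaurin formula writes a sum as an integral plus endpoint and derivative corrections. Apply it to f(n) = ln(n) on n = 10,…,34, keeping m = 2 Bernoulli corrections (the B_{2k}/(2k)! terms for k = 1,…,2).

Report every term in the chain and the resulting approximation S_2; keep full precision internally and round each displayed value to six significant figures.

∫_10^34 ln(x) dx evaluates to 72.8704.
Endpoint term: (f(10) + f(34))/2 = (2.30259 + 3.52636)/2 = 2.91447.
So far: 75.7849.
Order-1 term: 1/12 · (0.0294118 − 0.100000) = -0.00588235.
Running total after k=1: 75.7790.
Order-2 term: −1/720 · (5.08854e-05 − 0.00200000) = 2.70710e-06.

S_2 ≈ 75.7790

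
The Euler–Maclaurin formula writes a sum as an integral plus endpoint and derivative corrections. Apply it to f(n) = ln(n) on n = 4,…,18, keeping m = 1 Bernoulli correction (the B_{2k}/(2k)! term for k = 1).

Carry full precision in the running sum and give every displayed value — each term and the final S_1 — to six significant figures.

S_1 ≈ 34.6036

∫_4^18 ln(x) dx evaluates to 32.4815.
Endpoint term: (f(4) + f(18))/2 = (1.38629 + 2.89037)/2 = 2.13833.
Integral + boundary = 34.6198.
Correction k=1: B_{2}/2! · (f^{(1)}(18) − f^{(1)}(4)) = 1/12 · (0.0555556 − 0.250000) = -0.0162037.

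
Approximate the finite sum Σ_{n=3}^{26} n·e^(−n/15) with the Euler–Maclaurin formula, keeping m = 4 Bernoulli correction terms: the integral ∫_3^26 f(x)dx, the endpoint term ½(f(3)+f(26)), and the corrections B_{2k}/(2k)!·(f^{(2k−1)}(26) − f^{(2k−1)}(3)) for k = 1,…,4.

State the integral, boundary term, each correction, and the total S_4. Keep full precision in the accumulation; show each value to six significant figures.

S_4 ≈ 115.850

∫_3^26 x·e^(−x/15) dx evaluates to 112.390.
Endpoint term: (f(3) + f(26))/2 = (2.45619 + 4.59406)/2 = 3.52512.
So far: 115.915.
Order-1 term: 1/12 · (-0.129576 − 0.654985) = -0.0653800.
Running total after k=1: 115.850.
Order-2 term: −1/720 · (0.000994724 − 0.0101886) = 1.27693e-05.
Running total after k=2: 115.850.
Order-3 term: 1/30240 · (1.14015e-05 − 7.76278e-05) = -2.19002e-09.
Running total after k=3: 115.850.
Order-4 term: −1/1209600 · (8.16980e-08 − 4.88768e-07) = 3.36532e-13.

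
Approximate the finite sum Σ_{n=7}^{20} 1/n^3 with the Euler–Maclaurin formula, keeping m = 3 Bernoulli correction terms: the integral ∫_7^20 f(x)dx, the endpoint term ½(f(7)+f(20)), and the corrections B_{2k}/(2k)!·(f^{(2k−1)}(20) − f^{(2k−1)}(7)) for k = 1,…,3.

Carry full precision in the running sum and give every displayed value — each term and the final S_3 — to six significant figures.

S_3 ≈ 0.0105762

The integral term ∫_7^20 1/x^3 dx = 0.00895408.
½[f(7) + f(20)] = ½[0.00291545 + 0.000125000] = 0.00152023.
Integral + boundary = 0.0104743.
Order-1 term: 1/12 · (-1.87500e-05 − (-0.00124948)) = 0.000102561.
Running total after k=1: 0.0105769.
Order-2 term: −1/720 · (-9.37500e-07 − (-0.000509992)) = -7.07020e-07.
Running total after k=2: 0.0105762.
Order-3 term: 1/30240 · (-9.84375e-08 − (-0.000437136)) = 1.44523e-08.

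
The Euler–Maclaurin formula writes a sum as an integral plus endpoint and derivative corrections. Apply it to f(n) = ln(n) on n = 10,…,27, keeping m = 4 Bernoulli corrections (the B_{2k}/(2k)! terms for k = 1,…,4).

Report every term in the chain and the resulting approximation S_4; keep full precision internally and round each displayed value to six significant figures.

S_4 ≈ 51.7557

Integral: ∫_10^27 ln(x) dx = 48.9617.
Boundary: ½(f(10) + f(27)) = ½(2.30259 + 3.29584) = 2.79921.
So far: 51.7610.
Order-1 term: 1/12 · (0.0370370 − 0.100000) = -0.00524691.
Running total after k=1: 51.7557.
Order-2 term: −1/720 · (0.000101611 − 0.00200000) = 2.63665e-06.
Running total after k=2: 51.7557.
Order-3 term: 1/30240 · (1.67260e-06 − 0.000240000) = -7.88120e-09.
Running total after k=3: 51.7557.
Order-4 term: −1/1209600 · (6.88313e-08 − 7.20000e-05) = 5.94669e-11.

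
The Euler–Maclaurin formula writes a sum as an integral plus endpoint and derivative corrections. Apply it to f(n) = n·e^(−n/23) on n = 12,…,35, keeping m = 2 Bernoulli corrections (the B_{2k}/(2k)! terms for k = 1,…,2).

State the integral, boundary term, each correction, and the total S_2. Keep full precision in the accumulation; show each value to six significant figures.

S_2 ≈ 193.851

Integral: ∫_12^35 x·e^(−x/23) dx = 186.503.
½[f(12) + f(35)] = ½[7.12185 + 7.64161] = 7.38173.
Running total after boundary: 193.884.
Correction k=1: B_{2}/2! · (f^{(1)}(35) − f^{(1)}(12)) = 1/12 · (-0.113912 − 0.283842) = -0.0331462.
After k=1: 193.851.
Correction k=2: B_{4}/4! · (f^{(3)}(35) − f^{(3)}(12)) = −1/720 · (0.000610116 − 0.00278037) = 3.01424e-06.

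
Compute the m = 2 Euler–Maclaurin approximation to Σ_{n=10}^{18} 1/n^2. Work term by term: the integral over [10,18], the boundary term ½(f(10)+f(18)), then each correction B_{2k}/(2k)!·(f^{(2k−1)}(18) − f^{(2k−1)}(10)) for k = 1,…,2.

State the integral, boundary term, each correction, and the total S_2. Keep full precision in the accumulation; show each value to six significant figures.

S_2 ≈ 0.0511254

∫_10^18 1/x^2 dx evaluates to 0.0444444.
Boundary: ½(f(10) + f(18)) = ½(0.0100000 + 0.00308642) = 0.00654321.
Integral + boundary = 0.0509877.
Order-1 term: 1/12 · (-0.000342936 − (-0.00200000)) = 0.000138089.
Running total after k=1: 0.0511257.
Order-2 term: −1/720 · (-1.27013e-05 − (-0.000240000)) = -3.15693e-07.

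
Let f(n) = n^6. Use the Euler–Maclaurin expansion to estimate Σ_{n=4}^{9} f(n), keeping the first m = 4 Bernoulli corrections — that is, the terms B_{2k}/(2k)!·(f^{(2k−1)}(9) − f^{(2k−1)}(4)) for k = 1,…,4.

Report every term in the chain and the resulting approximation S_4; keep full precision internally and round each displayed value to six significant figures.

S_4 ≈ 977611

Integral: ∫_4^9 x^6 dx = 680941.
Boundary: ½(f(4) + f(9)) = ½(4096.00 + 531441) = 267768.
So far: 948709.
Correction k=1: B_{2}/2! · (f^{(1)}(9) − f^{(1)}(4)) = 1/12 · (354294 − 6144.00) = 29012.5.
Partial sum through k=1: 977722.
Correction k=2: B_{4}/4! · (f^{(3)}(9) − f^{(3)}(4)) = −1/720 · (87480.0 − 7680.00) = -110.833.
Partial sum through k=2: 977611.
Correction k=3: B_{6}/6! · (f^{(5)}(9) − f^{(5)}(4)) = 1/30240 · (6480.00 − 2880.00) = 0.119048.
Partial sum through k=3: 977611.
Correction k=4: B_{8}/8! · (f^{(7)}(9) − f^{(7)}(4)) = −1/1209600 · (0.00000 − 0.00000) = 0.00000.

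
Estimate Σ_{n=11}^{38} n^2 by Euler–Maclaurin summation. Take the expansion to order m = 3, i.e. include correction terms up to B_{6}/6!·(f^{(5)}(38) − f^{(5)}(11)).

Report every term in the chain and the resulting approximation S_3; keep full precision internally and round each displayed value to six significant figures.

S_3 ≈ 18634.0

Integral: ∫_11^38 x^2 dx = 17847.0.
Endpoint term: (f(11) + f(38))/2 = (121.000 + 1444.00)/2 = 782.500.
Integral + boundary = 18629.5.
Correction k=1: B_{2}/2! · (f^{(1)}(38) − f^{(1)}(11)) = 1/12 · (76.0000 − 22.0000) = 4.50000.
Running total after k=1: 18634.0.
Correction k=2: B_{4}/4! · (f^{(3)}(38) − f^{(3)}(11)) = −1/720 · (0.00000 − 0.00000) = 0.00000.
Running total after k=2: 18634.0.
Correction k=3: B_{6}/6! · (f^{(5)}(38) − f^{(5)}(11)) = 1/30240 · (0.00000 − 0.00000) = 0.00000.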